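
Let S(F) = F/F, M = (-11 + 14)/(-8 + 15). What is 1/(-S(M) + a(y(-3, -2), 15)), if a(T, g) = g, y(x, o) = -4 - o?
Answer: 1/14 ≈ 0.071429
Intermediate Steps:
M = 3/7 ≈ 0.42857
S(F) = 1
1/(-S(M) + a(y(-3, -2), 15)) = 1/(-1*1 + 15) = 1/(-1 + 15) = 1/14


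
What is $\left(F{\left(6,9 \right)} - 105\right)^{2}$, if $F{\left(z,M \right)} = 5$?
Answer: $10000$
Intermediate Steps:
$\left(F{\left(6,9 \right)} - 105\right)^{2} = \left(5 - 105\right)^{2} = \left(-100\right)^{2} = 10000$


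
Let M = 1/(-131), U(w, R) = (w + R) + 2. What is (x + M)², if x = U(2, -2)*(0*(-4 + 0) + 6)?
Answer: 2468041/17161 ≈ 143.82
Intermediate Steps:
U(w, R) = 2 + R + w (U(w, R) = (R + w) + 2 = 2 + R + w)
M = -1/131 ≈ -0.0076336
x = 12 (x = (2 - 2 + 2)*(0*(-4 + 0) + 6) = 2*(0*(-4) + 6) = 2*(0 + 6) = 2*6 = 12)
(x + M)² = (12 - 1/131)² = (1571/131)² = 2468041/17161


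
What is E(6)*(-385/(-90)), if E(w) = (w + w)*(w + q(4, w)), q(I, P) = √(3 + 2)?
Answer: 308 + 154*√5/3 ≈ 422.78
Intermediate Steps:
q(I, P) = √5
E(w) = 2*w*(w + √5) (E(w) = (w + w)*(w + √5) = (2*w)*(w + √5) = 2*w*(w + √5))
E(6)*(-385/(-90)) = (2*6*(6 + √5))*(-385/(-90)) = (72 + 12*√5)*(-385*(-1/90)) = (72 + 12*√5)*(77/18) = 308 + 154*√5/3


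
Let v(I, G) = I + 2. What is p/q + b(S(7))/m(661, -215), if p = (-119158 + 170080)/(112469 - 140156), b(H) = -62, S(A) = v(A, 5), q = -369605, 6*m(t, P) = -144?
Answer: 105743824583/40933014540 ≈ 2.5833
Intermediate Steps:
v(I, G) = 2 + I
m(t, P) = -24 (m(t, P) = (⅙)*(-144) = -24)
S(A) = 2 + A
p = -16974/9229 (p = 50922/(-27687) = 50922*(-1/27687) = -16974/9229 ≈ -1.8392)
p/q + b(S(7))/m(661, -215) = -16974/9229/(-369605) - 62/(-24) = -16974/9229*(-1/369605) - 62*(-1/24) = 16974/3411084545 + 31/12 = 105743824583/40933014540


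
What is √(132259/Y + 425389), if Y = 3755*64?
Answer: √383872210854945/30040 ≈ 652.22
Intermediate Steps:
Y = 240320
√(132259/Y + 425389) = √(132259/240320 + 425389) = √(102229616739/240320) = √383872210854945/30040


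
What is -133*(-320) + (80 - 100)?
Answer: 42540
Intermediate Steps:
-133*(-320) + (80 - 100) = 42560 - 20 = 42540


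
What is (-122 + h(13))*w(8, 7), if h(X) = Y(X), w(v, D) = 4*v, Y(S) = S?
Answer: -3488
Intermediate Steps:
h(X) = X
(-122 + h(13))*w(8, 7) = (-122 + 13)*(4*8) = -109*32 = -3488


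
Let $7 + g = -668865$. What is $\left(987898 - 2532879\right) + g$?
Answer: $-2213853$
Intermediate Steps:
$g = -668872$ ($g = -7 - 668865 = -668872$)
$\left(987898 - 2532879\right) + g = \left(987898 - 2532879\right) - 668872 = -1544981 - 668872 = -2213853$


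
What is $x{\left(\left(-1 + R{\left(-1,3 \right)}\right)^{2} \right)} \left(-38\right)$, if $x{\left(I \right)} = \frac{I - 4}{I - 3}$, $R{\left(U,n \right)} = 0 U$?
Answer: $-57$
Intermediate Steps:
$R{\left(U,n \right)} = 0$
$x{\left(I \right)} = \frac{-4 + I}{-3 + I}$
$x{\left(\left(-1 + R{\left(-1,3 \right)}\right)^{2} \right)} \left(-38\right) = \frac{-4 + \left(-1 + 0\right)^{2}}{-3 + \left(-1 + 0\right)^{2}} \left(-38\right) = \frac{-4 + \left(-1\right)^{2}}{-3 + \left(-1\right)^{2}} \left(-38\right) = \frac{-4 + 1}{-3 + 1} \left(-38\right) = \frac{1}{-2} \left(-3\right) \left(-38\right) = \left(- \frac{1}{2}\right) \left(-3\right) \left(-38\right) = \frac{3}{2} \left(-38\right) = -57$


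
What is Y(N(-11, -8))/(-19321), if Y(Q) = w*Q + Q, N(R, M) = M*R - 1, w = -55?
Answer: 4698/19321 ≈ 0.24316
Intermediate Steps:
N(R, M) = -1 + M*R
Y(Q) = -54*Q (Y(Q) = -55*Q + Q = -54*Q)
Y(N(-11, -8))/(-19321) = -54*(-1 - 8*(-11))/(-19321) = -54*(-1 + 88)*(-1/19321) = -54*87*(-1/19321) = -4698*(-1/19321) = 4698/19321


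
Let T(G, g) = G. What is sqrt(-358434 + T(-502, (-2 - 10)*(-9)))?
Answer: 2*I*sqrt(89734) ≈ 599.11*I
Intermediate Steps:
sqrt(-358434 + T(-502, (-2 - 10)*(-9))) = sqrt(-358434 - 502) = sqrt(-358936) = 2*I*sqrt(89734)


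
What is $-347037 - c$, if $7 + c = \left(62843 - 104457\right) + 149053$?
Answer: $-454469$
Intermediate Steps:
$c = 107432$ ($c = -7 + \left(\left(62843 - 104457\right) + 149053\right) = -7 + \left(-41614 + 149053\right) = -7 + 107439 = 107432$)
$-347037 - c = -347037 - 107432 = -454469$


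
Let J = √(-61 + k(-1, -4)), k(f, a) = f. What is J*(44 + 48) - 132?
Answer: -132 + 92*I*√62 ≈ -132.0 + 724.41*I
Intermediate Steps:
J = I*√62 (J = √(-61 - 1) = √(-62) = I*√62 ≈ 7.874*I)
J*(44 + 48) - 132 = (I*√62)*(44 + 48) - 132 = (I*√62)*92 - 132 = 92*I*√62 - 132 = -132 + 92*I*√62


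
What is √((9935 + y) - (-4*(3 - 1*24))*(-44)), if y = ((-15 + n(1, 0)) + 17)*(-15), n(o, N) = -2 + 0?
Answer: √13631 ≈ 116.75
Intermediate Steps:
n(o, N) = -2
y = 0 (y = ((-15 - 2) + 17)*(-15) = (-17 + 17)*(-15) = 0*(-15) = 0)
√((9935 + y) - (-4*(3 - 1*24))*(-44)) = √((9935 + 0) - (-4*(3 - 1*24))*(-44)) = √(9935 - (-4*(3 - 24))*(-44)) = √(9935 - (-4*(-21))*(-44)) = √(9935 - 84*(-44)) = √(9935 - 1*(-3696)) = √(9935 + 3696) = √13631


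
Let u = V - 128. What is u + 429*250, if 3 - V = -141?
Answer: 107266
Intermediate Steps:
V = 144 (V = 3 - 1*(-141) = 3 + 141 = 144)
u = 16 (u = 144 - 128 = 16)
u + 429*250 = 16 + 429*250 = 16 + 107250 = 107266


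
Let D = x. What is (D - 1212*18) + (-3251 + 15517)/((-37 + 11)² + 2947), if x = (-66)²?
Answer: -63245314/3623 ≈ -17457.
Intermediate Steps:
x = 4356
D = 4356
(D - 1212*18) + (-3251 + 15517)/((-37 + 11)² + 2947) = (4356 - 1212*18) + (-3251 + 15517)/((-37 + 11)² + 2947) = (4356 - 21816) + 12266/((-26)² + 2947) = -17460 + 12266/(676 + 2947) = -17460 + 12266/3623 = -63245314/3623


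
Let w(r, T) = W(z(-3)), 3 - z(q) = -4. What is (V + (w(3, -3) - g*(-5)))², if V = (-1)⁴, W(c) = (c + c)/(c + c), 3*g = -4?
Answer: 196/9 ≈ 21.778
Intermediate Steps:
g = -4/3 (g = (⅓)*(-4) = -4/3 ≈ -1.3333)
z(q) = 7 (z(q) = 3 - 1*(-4) = 3 + 4 = 7)
W(c) = 1 (W(c) = (2*c)/((2*c)) = (2*c)*(1/(2*c)) = 1)
w(r, T) = 1
V = 1
(V + (w(3, -3) - g*(-5)))² = (1 + (1 - (-4)*(-5)/3))² = (1 + (1 - 1*20/3))² = (1 + (1 - 20/3))² = (1 - 17/3)² = (-14/3)² = 196/9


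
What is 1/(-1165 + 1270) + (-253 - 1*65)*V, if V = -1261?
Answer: 42104791/105 ≈ 4.0100e+5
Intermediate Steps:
1/(-1165 + 1270) + (-253 - 1*65)*V = 1/(-1165 + 1270) + (-253 - 1*65)*(-1261) = 1/105 + (-253 - 65)*(-1261) = 1/105 - 318*(-1261) = 1/105 + 400998 = 42104791/105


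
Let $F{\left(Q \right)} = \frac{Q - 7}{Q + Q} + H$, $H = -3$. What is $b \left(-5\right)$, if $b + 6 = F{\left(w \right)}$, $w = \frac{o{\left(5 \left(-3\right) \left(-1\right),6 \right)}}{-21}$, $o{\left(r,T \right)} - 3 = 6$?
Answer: $\frac{5}{3} \approx 1.6667$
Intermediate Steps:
$o{\left(r,T \right)} = 9$ ($o{\left(r,T \right)} = 3 + 6 = 9$)
$w = - \frac{3}{7}$ ($w = \frac{9}{-21} = 9 \left(- \frac{1}{21}\right) = - \frac{3}{7} \approx -0.42857$)
$F{\left(Q \right)} = -3 + \frac{-7 + Q}{2 Q}$ ($F{\left(Q \right)} = \frac{Q - 7}{Q + Q} - 3 = \frac{-7 + Q}{2 Q} - 3 = -3 + \frac{-7 + Q}{2 Q}$)
$b = - \frac{1}{3}$ ($b = -6 + \frac{-7 - - \frac{15}{7}}{2 \left(- \frac{3}{7}\right)} = -6 + \frac{1}{2} \left(- \frac{7}{3}\right) \left(-7 + \frac{15}{7}\right) = -6 + \frac{1}{2} \left(- \frac{7}{3}\right) \left(- \frac{34}{7}\right) = -6 + \frac{17}{3} = - \frac{1}{3} \approx -0.33333$)
$b \left(-5\right) = \left(- \frac{1}{3}\right) \left(-5\right) = \frac{5}{3}$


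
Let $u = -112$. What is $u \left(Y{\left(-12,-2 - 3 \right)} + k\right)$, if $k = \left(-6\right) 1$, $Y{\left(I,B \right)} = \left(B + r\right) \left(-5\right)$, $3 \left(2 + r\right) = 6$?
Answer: $-2128$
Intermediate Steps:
$r = 0$ ($r = -2 + \frac{1}{3} \cdot 6 = -2 + 2 = 0$)
$Y{\left(I,B \right)} = - 5 B$ ($Y{\left(I,B \right)} = \left(B + 0\right) \left(-5\right) = B \left(-5\right) = - 5 B$)
$k = -6$
$u \left(Y{\left(-12,-2 - 3 \right)} + k\right) = - 112 \left(- 5 \left(-2 - 3\right) - 6\right) = - 112 \left(\left(-5\right) \left(-5\right) - 6\right) = - 112 \left(25 - 6\right) = \left(-112\right) 19 = -2128$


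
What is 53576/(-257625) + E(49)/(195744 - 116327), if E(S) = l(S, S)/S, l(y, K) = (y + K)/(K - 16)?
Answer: -46803125362/225057850875 ≈ -0.20796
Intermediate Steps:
l(y, K) = (K + y)/(-16 + K)
E(S) = 2/(-16 + S) (E(S) = ((S + S)/(-16 + S))/S = ((2*S)/(-16 + S))/S = (2*S/(-16 + S))/S = 2/(-16 + S))
53576/(-257625) + E(49)/(195744 - 116327) = 53576/(-257625) + (2/(-16 + 49))/(195744 - 116327) = 53576*(-1/257625) + (2/33)/79417 = -53576/257625 + (2*(1/33))*(1/79417) = -53576/257625 + (2/33)*(1/79417) = -53576/257625 + 2/2620761 = -46803125362/225057850875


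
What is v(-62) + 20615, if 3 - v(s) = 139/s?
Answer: 1278455/62 ≈ 20620.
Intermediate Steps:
v(s) = 3 - 139/s
v(-62) + 20615 = (3 - 139/(-62)) + 20615 = (3 - 139*(-1/62)) + 20615 = (3 + 139/62) + 20615 = 325/62 + 20615 = 1278455/62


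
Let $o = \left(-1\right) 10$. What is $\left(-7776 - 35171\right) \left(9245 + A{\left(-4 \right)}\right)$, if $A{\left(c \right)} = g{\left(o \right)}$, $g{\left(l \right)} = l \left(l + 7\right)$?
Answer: $-398333425$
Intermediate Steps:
$o = -10$
$g{\left(l \right)} = l \left(7 + l\right)$
$A{\left(c \right)} = 30$ ($A{\left(c \right)} = - 10 \left(7 - 10\right) = \left(-10\right) \left(-3\right) = 30$)
$\left(-7776 - 35171\right) \left(9245 + A{\left(-4 \right)}\right) = \left(-7776 - 35171\right) \left(9245 + 30\right) = \left(-42947\right) 9275 = -398333425$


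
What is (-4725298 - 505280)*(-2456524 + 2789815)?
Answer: -1743304572198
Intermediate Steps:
(-4725298 - 505280)*(-2456524 + 2789815) = -5230578*333291 = -1743304572198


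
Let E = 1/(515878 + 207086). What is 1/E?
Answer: 722964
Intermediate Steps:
E = 1/722964 ≈ 1.3832e-6
1/E = 1/(1/722964) = 722964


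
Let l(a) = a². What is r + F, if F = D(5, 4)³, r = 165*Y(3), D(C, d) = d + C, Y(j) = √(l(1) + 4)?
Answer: 729 + 165*√5 ≈ 1098.0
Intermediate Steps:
Y(j) = √5 (Y(j) = √(1² + 4) = √(1 + 4) = √5)
D(C, d) = C + d
r = 165*√5 ≈ 368.95
F = 729 (F = (5 + 4)³ = 9³ = 729)
r + F = 165*√5 + 729 = 729 + 165*√5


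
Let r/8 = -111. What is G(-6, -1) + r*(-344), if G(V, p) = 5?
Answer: 305477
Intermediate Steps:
r = -888 (r = 8*(-111) = -888)
G(-6, -1) + r*(-344) = 5 - 888*(-344) = 5 + 305472 = 305477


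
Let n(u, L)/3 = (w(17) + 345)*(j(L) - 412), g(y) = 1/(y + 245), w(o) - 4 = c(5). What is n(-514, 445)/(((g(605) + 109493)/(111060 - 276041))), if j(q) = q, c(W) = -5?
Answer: -1591934665200/31023017 ≈ -51315.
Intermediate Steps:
w(o) = -1 (w(o) = 4 - 5 = -1)
g(y) = 1/(245 + y)
n(u, L) = -425184 + 1032*L (n(u, L) = 3*((-1 + 345)*(L - 412)) = 3*(344*(-412 + L)) = 3*(-141728 + 344*L) = -425184 + 1032*L)
n(-514, 445)/(((g(605) + 109493)/(111060 - 276041))) = (-425184 + 1032*445)/(((1/(245 + 605) + 109493)/(111060 - 276041))) = (-425184 + 459240)/(((1/850 + 109493)/(-164981))) = 34056/(((1/850 + 109493)*(-1/164981))) = 34056/(((93069051/850)*(-1/164981))) = 34056/(-93069051/140233850) = 34056*(-140233850/93069051) = -1591934665200/31023017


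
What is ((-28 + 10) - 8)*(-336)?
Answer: 8736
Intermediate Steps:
((-28 + 10) - 8)*(-336) = (-18 - 8)*(-336) = -26*(-336) = 8736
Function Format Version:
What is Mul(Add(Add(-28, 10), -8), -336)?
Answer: 8736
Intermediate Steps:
Mul(Add(Add(-28, 10), -8), -336) = Mul(Add(-18, -8), -336) = Mul(-26, -336) = 8736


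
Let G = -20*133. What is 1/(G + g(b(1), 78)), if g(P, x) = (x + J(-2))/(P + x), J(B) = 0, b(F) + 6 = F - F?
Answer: -12/31907 ≈ -0.00037609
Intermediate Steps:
b(F) = -6 (b(F) = -6 + (F - F) = -6 + 0 = -6)
G = -2660
g(P, x) = x/(P + x) (g(P, x) = (x + 0)/(P + x) = x/(P + x))
1/(G + g(b(1), 78)) = 1/(-2660 + 78/(-6 + 78)) = 1/(-2660 + 78/72) = 1/(-2660 + 78*(1/72)) = 1/(-2660 + 13/12) = 1/(-31907/12) = -12/31907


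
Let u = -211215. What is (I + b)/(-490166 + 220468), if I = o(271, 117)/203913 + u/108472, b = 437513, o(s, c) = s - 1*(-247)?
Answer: -9677241816266369/5965409859737328 ≈ -1.6222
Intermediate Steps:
o(s, c) = 247 + s (o(s, c) = s + 247 = 247 + s)
I = -43013295799/22118850936 (I = (247 + 271)/203913 - 211215/108472 = 518*(1/203913) - 211215*1/108472 = 518/203913 - 211215/108472 = -43013295799/22118850936 ≈ -1.9446)
(I + b)/(-490166 + 220468) = (-43013295799/22118850936 + 437513)/(-490166 + 220468) = (9677241816266369/22118850936)/(-269698) = (9677241816266369/22118850936)*(-1/269698) = -9677241816266369/5965409859737328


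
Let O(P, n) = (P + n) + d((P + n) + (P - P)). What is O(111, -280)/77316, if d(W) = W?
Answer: -169/38658 ≈ -0.0043717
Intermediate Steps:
O(P, n) = 2*P + 2*n (O(P, n) = (P + n) + ((P + n) + (P - P)) = (P + n) + ((P + n) + 0) = (P + n) + (P + n) = 2*P + 2*n)
O(111, -280)/77316 = (2*111 + 2*(-280))/77316 = (222 - 560)*(1/77316) = -338*1/77316 = -169/38658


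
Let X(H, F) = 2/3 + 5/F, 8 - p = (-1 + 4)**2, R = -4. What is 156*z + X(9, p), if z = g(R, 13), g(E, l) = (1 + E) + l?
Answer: 4667/3 ≈ 1555.7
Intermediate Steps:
p = -1 (p = 8 - (-1 + 4)**2 = 8 - 1*3**2 = 8 - 1*9 = 8 - 9 = -1)
X(H, F) = 2/3 + 5/F (X(H, F) = 2*(1/3) + 5/F = 2/3 + 5/F)
g(E, l) = 1 + E + l
z = 10 (z = 1 - 4 + 13 = 10)
156*z + X(9, p) = 156*10 + (2/3 + 5/(-1)) = 1560 + (2/3 + 5*(-1)) = 1560 + (2/3 - 5) = 1560 - 13/3 = 4667/3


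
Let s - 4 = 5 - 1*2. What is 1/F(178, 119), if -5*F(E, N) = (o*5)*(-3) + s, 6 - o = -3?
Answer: 5/128 ≈ 0.039063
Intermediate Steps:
o = 9 (o = 6 - 1*(-3) = 6 + 3 = 9)
s = 7 (s = 4 + (5 - 1*2) = 4 + (5 - 2) = 4 + 3 = 7)
F(E, N) = 128/5 (F(E, N) = -((9*5)*(-3) + 7)/5 = -(45*(-3) + 7)/5 = -(-135 + 7)/5 = -⅕*(-128) = 128/5)
1/F(178, 119) = 1/(128/5) = 5/128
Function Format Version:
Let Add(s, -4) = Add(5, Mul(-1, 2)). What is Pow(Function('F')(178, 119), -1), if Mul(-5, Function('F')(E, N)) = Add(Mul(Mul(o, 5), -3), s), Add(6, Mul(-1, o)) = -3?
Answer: Rational(5, 128) ≈ 0.039063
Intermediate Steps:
o = 9 (o = Add(6, Mul(-1, -3)) = Add(6, 3) = 9)
s = 7 (s = Add(4, Add(5, Mul(-1, 2))) = Add(4, Add(5, -2)) = Add(4, 3) = 7)
Function('F')(E, N) = Rational(128, 5) (Function('F')(E, N) = Mul(Rational(-1, 5), Add(Mul(Mul(9, 5), -3), 7)) = Mul(Rational(-1, 5), Add(Mul(45, -3), 7)) = Mul(Rational(-1, 5), Add(-135, 7)) = Mul(Rational(-1, 5), -128) = Rational(128, 5))
Pow(Function('F')(178, 119), -1) = Pow(Rational(128, 5), -1) = Rational(5, 128)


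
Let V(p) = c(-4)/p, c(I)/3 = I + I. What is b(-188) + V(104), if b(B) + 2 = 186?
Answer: 2389/13 ≈ 183.77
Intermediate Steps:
b(B) = 184 (b(B) = -2 + 186 = 184)
c(I) = 6*I (c(I) = 3*(I + I) = 3*(2*I) = 6*I)
V(p) = -24/p (V(p) = (6*(-4))/p = -24/p)
b(-188) + V(104) = 184 - 24/104 = 184 - 24*1/104 = 184 - 3/13 = 2389/13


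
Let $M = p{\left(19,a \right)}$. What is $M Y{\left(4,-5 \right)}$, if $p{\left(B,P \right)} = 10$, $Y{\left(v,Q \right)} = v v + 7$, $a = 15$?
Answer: $230$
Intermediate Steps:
$Y{\left(v,Q \right)} = 7 + v^{2}$ ($Y{\left(v,Q \right)} = v^{2} + 7 = 7 + v^{2}$)
$M = 10$
$M Y{\left(4,-5 \right)} = 10 \left(7 + 4^{2}\right) = 10 \left(7 + 16\right) = 10 \cdot 23 = 230$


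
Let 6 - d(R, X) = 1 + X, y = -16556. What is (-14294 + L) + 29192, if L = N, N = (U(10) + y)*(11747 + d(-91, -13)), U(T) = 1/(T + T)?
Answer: -779063415/4 ≈ -1.9477e+8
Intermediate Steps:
U(T) = 1/(2*T)
d(R, X) = 5 - X (d(R, X) = 6 - (1 + X) = 6 + (-1 - X) = 5 - X)
N = -779123007/4 (N = ((½)/10 - 16556)*(11747 + (5 - 1*(-13))) = ((½)*(⅒) - 16556)*(11747 + (5 + 13)) = (1/20 - 16556)*(11747 + 18) = -331119/20*11765 = -779123007/4 ≈ -1.9478e+8)
L = -779123007/4 ≈ -1.9478e+8
(-14294 + L) + 29192 = (-14294 - 779123007/4) + 29192 = -779180183/4 + 29192 = -779063415/4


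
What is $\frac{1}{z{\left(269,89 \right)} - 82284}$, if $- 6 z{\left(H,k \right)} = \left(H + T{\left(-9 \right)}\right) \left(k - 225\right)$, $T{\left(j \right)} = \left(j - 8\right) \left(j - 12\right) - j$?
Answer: $- \frac{3}{203672} \approx -1.473 \cdot 10^{-5}$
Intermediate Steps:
$T{\left(j \right)} = - j + \left(-12 + j\right) \left(-8 + j\right)$ ($T{\left(j \right)} = \left(-8 + j\right) \left(-12 + j\right) - j = \left(-12 + j\right) \left(-8 + j\right) - j = - j + \left(-12 + j\right) \left(-8 + j\right)$)
$z{\left(H,k \right)} = - \frac{\left(-225 + k\right) \left(366 + H\right)}{6}$ ($z{\left(H,k \right)} = - \frac{\left(H + \left(96 + \left(-9\right)^{2} - -189\right)\right) \left(k - 225\right)}{6} = - \frac{\left(H + \left(96 + 81 + 189\right)\right) \left(-225 + k\right)}{6} = - \frac{\left(H + 366\right) \left(-225 + k\right)}{6} = - \frac{\left(366 + H\right) \left(-225 + k\right)}{6} = - \frac{\left(-225 + k\right) \left(366 + H\right)}{6}$)
$\frac{1}{z{\left(269,89 \right)} - 82284} = \frac{1}{\left(13725 - 5429 + \frac{75}{2} \cdot 269 - \frac{269}{6} \cdot 89\right) - 82284} = \frac{1}{\left(13725 - 5429 + \frac{20175}{2} - \frac{23941}{6}\right) - 82284} = \frac{1}{\frac{43180}{3} - 82284} = \frac{1}{- \frac{203672}{3}} = - \frac{3}{203672}$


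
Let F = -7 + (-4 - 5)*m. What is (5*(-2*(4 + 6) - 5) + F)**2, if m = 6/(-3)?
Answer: 12996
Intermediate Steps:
m = -2 (m = 6*(-1/3) = -2)
F = 11 (F = -7 + (-4 - 5)*(-2) = -7 - 9*(-2) = -7 + 18 = 11)
(5*(-2*(4 + 6) - 5) + F)**2 = (5*(-2*(4 + 6) - 5) + 11)**2 = (5*(-2*10 - 5) + 11)**2 = (5*(-20 - 5) + 11)**2 = (5*(-25) + 11)**2 = (-125 + 11)**2 = (-114)**2 = 12996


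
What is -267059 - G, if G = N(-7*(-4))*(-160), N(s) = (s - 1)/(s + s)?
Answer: -1868873/7 ≈ -2.6698e+5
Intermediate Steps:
N(s) = (-1 + s)/(2*s) (N(s) = (-1 + s)/((2*s)) = (-1 + s)*(1/(2*s)) = (-1 + s)/(2*s))
G = -540/7 (G = ((-1 - 7*(-4))/(2*((-7*(-4)))))*(-160) = ((½)*(-1 + 28)/28)*(-160) = ((½)*(1/28)*27)*(-160) = (27/56)*(-160) = -540/7 ≈ -77.143)
-267059 - G = -267059 - 1*(-540/7) = -267059 + 540/7 = -1868873/7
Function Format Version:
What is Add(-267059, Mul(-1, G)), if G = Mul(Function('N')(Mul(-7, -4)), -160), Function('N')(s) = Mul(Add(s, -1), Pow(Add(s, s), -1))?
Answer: Rational(-1868873, 7) ≈ -2.6698e+5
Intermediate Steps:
Function('N')(s) = Mul(Rational(1, 2), Pow(s, -1), Add(-1, s)) (Function('N')(s) = Mul(Add(-1, s), Pow(Mul(2, s), -1)) = Mul(Add(-1, s), Mul(Rational(1, 2), Pow(s, -1))) = Mul(Rational(1, 2), Pow(s, -1), Add(-1, s)))
G = Rational(-540, 7) (G = Mul(Mul(Rational(1, 2), Pow(Mul(-7, -4), -1), Add(-1, Mul(-7, -4))), -160) = Mul(Mul(Rational(1, 2), Pow(28, -1), Add(-1, 28)), -160) = Mul(Mul(Rational(1, 2), Rational(1, 28), 27), -160) = Mul(Rational(27, 56), -160) = Rational(-540, 7) ≈ -77.143)
Add(-267059, Mul(-1, G)) = Add(-267059, Mul(-1, Rational(-540, 7))) = Add(-267059, Rational(540, 7)) = Rational(-1868873, 7)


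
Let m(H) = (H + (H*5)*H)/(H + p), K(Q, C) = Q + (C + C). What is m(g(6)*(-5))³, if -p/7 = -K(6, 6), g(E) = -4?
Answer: 1030301000/389017 ≈ 2648.5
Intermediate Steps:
K(Q, C) = Q + 2*C
p = 126 (p = -(-7)*(6 + 2*6) = -(-7)*(6 + 12) = -(-7)*18 = -7*(-18) = 126)
m(H) = (H + 5*H²)/(126 + H) (m(H) = (H + (H*5)*H)/(H + 126) = (H + (5*H)*H)/(126 + H) = (H + 5*H²)/(126 + H))
m(g(6)*(-5))³ = ((-4*(-5))*(1 + 5*(-4*(-5)))/(126 - 4*(-5)))³ = (20*(1 + 5*20)/(126 + 20))³ = (20*(1 + 100)/146)³ = (20*(1/146)*101)³ = (1010/73)³ = 1030301000/389017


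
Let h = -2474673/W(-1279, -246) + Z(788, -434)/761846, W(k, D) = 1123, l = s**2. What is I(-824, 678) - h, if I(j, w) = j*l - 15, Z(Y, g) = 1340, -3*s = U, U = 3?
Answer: 583754602938/427776529 ≈ 1364.6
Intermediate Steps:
s = -1 (s = -1/3*3 = -1)
l = 1 (l = (-1)**2 = 1)
I(j, w) = -15 + j (I(j, w) = j*1 - 15 = j - 15 = -15 + j)
h = -942659110769/427776529 (h = -2474673/1123 + 1340/761846 = -2474673*1/1123 + 1340*(1/761846) = -2474673/1123 + 670/380923 = -942659110769/427776529 ≈ -2203.6)
I(-824, 678) - h = (-15 - 824) - 1*(-942659110769/427776529) = -839 + 942659110769/427776529 = 583754602938/427776529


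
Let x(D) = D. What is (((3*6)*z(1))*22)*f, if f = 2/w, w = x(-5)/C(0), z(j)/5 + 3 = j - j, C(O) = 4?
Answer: 9504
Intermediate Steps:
z(j) = -15 (z(j) = -15 + 5*(j - j) = -15 + 5*0 = -15 + 0 = -15)
w = -5/4 ≈ -1.2500
f = -8/5 (f = 2/(-5/4) = -4/5*2 = -8/5 ≈ -1.6000)
(((3*6)*z(1))*22)*f = (((3*6)*(-15))*22)*(-8/5) = ((18*(-15))*22)*(-8/5) = -270*22*(-8/5) = -5940*(-8/5) = 9504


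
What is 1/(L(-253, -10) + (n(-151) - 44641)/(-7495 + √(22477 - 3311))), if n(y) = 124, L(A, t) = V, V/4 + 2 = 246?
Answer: 55141773299/54145999700153 - 1647129*√14/54145999700153 ≈ 0.0010183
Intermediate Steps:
V = 976 (V = -8 + 4*246 = -8 + 984 = 976)
L(A, t) = 976
1/(L(-253, -10) + (n(-151) - 44641)/(-7495 + √(22477 - 3311))) = 1/(976 + (124 - 44641)/(-7495 + √(22477 - 3311))) = 1/(976 - 44517/(-7495 + √19166)) = 1/(976 - 44517/(-7495 + 37*√14))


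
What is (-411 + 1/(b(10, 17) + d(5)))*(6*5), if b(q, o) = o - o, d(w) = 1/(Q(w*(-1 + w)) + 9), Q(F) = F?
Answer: -11460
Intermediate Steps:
d(w) = 1/(9 + w*(-1 + w)) (d(w) = 1/(w*(-1 + w) + 9) = 1/(9 + w*(-1 + w)))
b(q, o) = 0
(-411 + 1/(b(10, 17) + d(5)))*(6*5) = (-411 + 1/(0 + 1/(9 + 5*(-1 + 5))))*(6*5) = (-411 + 1/(0 + 1/(9 + 5*4)))*30 = (-411 + 1/(0 + 1/(9 + 20)))*30 = (-411 + 1/(0 + 1/29))*30 = (-411 + 1/(1/29))*30 = (-411 + 29)*30 = -382*30 = -11460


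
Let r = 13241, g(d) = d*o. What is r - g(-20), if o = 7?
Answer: 13381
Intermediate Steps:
g(d) = 7*d (g(d) = d*7 = 7*d)
r - g(-20) = 13241 - 7*(-20) = 13241 - 1*(-140) = 13241 + 140 = 13381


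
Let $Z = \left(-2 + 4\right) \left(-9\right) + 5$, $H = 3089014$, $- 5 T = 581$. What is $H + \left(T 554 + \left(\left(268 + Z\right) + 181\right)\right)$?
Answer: $\frac{15125376}{5} \approx 3.0251 \cdot 10^{6}$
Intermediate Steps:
$T = - \frac{581}{5}$ ($T = \left(- \frac{1}{5}\right) 581 = - \frac{581}{5} \approx -116.2$)
$Z = -13$ ($Z = 2 \left(-9\right) + 5 = -18 + 5 = -13$)
$H + \left(T 554 + \left(\left(268 + Z\right) + 181\right)\right) = 3089014 + \left(\left(- \frac{581}{5}\right) 554 + \left(\left(268 - 13\right) + 181\right)\right) = 3089014 + \left(- \frac{321874}{5} + \left(255 + 181\right)\right) = 3089014 + \left(- \frac{321874}{5} + 436\right) = 3089014 - \frac{319694}{5} = \frac{15125376}{5}$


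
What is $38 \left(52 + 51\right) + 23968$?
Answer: $27882$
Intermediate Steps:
$38 \left(52 + 51\right) + 23968 = 38 \cdot 103 + 23968 = 3914 + 23968 = 27882$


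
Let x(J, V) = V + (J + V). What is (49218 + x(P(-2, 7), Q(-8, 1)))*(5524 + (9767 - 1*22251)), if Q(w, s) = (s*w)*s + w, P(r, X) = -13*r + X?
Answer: -342564240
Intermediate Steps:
P(r, X) = X - 13*r
Q(w, s) = w + w*s² (Q(w, s) = w*s² + w = w + w*s²)
x(J, V) = J + 2*V
(49218 + x(P(-2, 7), Q(-8, 1)))*(5524 + (9767 - 1*22251)) = (49218 + ((7 - 13*(-2)) + 2*(-8*(1 + 1²))))*(5524 + (9767 - 1*22251)) = (49218 + ((7 + 26) + 2*(-8*(1 + 1))))*(5524 + (9767 - 22251)) = (49218 + (33 + 2*(-8*2)))*(5524 - 12484) = (49218 + (33 + 2*(-16)))*(-6960) = (49218 + (33 - 32))*(-6960) = (49218 + 1)*(-6960) = 49219*(-6960) = -342564240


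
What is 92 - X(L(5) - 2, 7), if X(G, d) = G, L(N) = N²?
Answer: 69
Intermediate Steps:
92 - X(L(5) - 2, 7) = 92 - (5² - 2) = 92 - (25 - 2) = 92 - 1*23 = 92 - 23 = 69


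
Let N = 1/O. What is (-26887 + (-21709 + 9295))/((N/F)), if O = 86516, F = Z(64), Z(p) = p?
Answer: -217610580224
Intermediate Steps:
F = 64
N = 1/86516 ≈ 1.1559e-5
(-26887 + (-21709 + 9295))/((N/F)) = (-26887 + (-21709 + 9295))/(((1/86516)/64)) = (-26887 - 12414)/(((1/86516)*(1/64))) = -39301/1/5537024 = -39301*5537024 = -217610580224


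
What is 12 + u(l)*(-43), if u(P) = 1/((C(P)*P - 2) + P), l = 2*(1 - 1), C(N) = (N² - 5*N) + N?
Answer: 67/2 ≈ 33.500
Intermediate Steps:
C(N) = N² - 4*N
l = 0 (l = 2*0 = 0)
u(P) = 1/(-2 + P + P²*(-4 + P)) (u(P) = 1/(((P*(-4 + P))*P - 2) + P) = 1/((P²*(-4 + P) - 2) + P) = 1/((-2 + P²*(-4 + P)) + P) = 1/(-2 + P + P²*(-4 + P)))
12 + u(l)*(-43) = 12 - 43/(-2 + 0 + 0²*(-4 + 0)) = 12 - 43/(-2 + 0 + 0*(-4)) = 12 - 43/(-2 + 0 + 0) = 12 - 43/(-2) = 12 - ½*(-43) = 12 + 43/2 = 67/2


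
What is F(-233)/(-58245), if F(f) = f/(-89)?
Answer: -233/5183805 ≈ -4.4948e-5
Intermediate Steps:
F(f) = -f/89 (F(f) = f*(-1/89) = -f/89)
F(-233)/(-58245) = -1/89*(-233)/(-58245) = (233/89)*(-1/58245) = -233/5183805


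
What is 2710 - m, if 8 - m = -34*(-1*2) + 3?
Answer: 2773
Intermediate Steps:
m = -63 (m = 8 - (-34*(-1*2) + 3) = 8 - (-(-68) + 3) = 8 - (-34*(-2) + 3) = 8 - (68 + 3) = 8 - 1*71 = 8 - 71 = -63)
2710 - m = 2710 - 1*(-63) = 2710 + 63 = 2773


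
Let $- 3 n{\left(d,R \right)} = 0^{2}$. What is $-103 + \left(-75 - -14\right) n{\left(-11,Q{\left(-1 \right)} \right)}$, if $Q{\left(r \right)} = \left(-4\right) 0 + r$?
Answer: $-103$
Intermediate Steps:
$Q{\left(r \right)} = r$ ($Q{\left(r \right)} = 0 + r = r$)
$n{\left(d,R \right)} = 0$ ($n{\left(d,R \right)} = - \frac{0^{2}}{3} = \left(- \frac{1}{3}\right) 0 = 0$)
$-103 + \left(-75 - -14\right) n{\left(-11,Q{\left(-1 \right)} \right)} = -103 + \left(-75 - -14\right) 0 = -103 + \left(-75 + 14\right) 0 = -103 - 0 = -103 + 0 = -103$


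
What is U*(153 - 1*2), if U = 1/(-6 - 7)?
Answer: -151/13 ≈ -11.615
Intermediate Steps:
U = -1/13 (U = 1/(-13) = -1/13 ≈ -0.076923)
U*(153 - 1*2) = -(153 - 1*2)/13 = -(153 - 2)/13 = -1/13*151 = -151/13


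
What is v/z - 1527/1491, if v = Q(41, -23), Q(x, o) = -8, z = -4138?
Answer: -1051133/1028293 ≈ -1.0222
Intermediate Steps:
v = -8
v/z - 1527/1491 = -8/(-4138) - 1527/1491 = -8*(-1/4138) - 1527*1/1491 = 4/2069 - 509/497 = -1051133/1028293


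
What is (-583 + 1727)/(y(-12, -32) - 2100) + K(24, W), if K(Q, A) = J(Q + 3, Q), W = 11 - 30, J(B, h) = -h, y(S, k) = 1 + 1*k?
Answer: -52288/2131 ≈ -24.537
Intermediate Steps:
y(S, k) = 1 + k
W = -19
K(Q, A) = -Q
(-583 + 1727)/(y(-12, -32) - 2100) + K(24, W) = (-583 + 1727)/((1 - 32) - 2100) - 1*24 = 1144/(-31 - 2100) - 24 = 1144/(-2131) - 24 = 1144*(-1/2131) - 24 = -1144/2131 - 24 = -52288/2131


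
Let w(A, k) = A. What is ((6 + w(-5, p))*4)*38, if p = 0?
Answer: 152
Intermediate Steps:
((6 + w(-5, p))*4)*38 = ((6 - 5)*4)*38 = (1*4)*38 = 4*38 = 152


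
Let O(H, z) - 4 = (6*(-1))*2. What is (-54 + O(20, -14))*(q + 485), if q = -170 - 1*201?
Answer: -7068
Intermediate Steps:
O(H, z) = -8 (O(H, z) = 4 + (6*(-1))*2 = 4 - 6*2 = 4 - 12 = -8)
q = -371 (q = -170 - 201 = -371)
(-54 + O(20, -14))*(q + 485) = (-54 - 8)*(-371 + 485) = -62*114 = -7068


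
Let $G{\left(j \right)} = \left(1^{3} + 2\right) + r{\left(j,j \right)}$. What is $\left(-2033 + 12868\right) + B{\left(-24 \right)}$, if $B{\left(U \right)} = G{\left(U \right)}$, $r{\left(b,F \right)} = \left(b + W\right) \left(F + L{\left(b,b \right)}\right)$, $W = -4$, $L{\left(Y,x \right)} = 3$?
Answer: $11426$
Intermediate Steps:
$r{\left(b,F \right)} = \left(-4 + b\right) \left(3 + F\right)$ ($r{\left(b,F \right)} = \left(b - 4\right) \left(F + 3\right) = \left(-4 + b\right) \left(3 + F\right)$)
$G{\left(j \right)} = -9 + j^{2} - j$ ($G{\left(j \right)} = \left(1^{3} + 2\right) + \left(-12 - 4 j + 3 j + j j\right) = \left(1 + 2\right) + \left(-12 - 4 j + 3 j + j^{2}\right) = 3 - \left(12 + j - j^{2}\right) = -9 + j^{2} - j$)
$B{\left(U \right)} = -9 + U^{2} - U$
$\left(-2033 + 12868\right) + B{\left(-24 \right)} = \left(-2033 + 12868\right) - \left(-15 - 576\right) = 10835 + \left(-9 + 576 + 24\right) = 10835 + 591 = 11426$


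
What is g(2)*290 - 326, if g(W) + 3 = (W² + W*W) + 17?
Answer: 6054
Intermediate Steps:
g(W) = 14 + 2*W² (g(W) = -3 + ((W² + W*W) + 17) = -3 + ((W² + W²) + 17) = -3 + (2*W² + 17) = -3 + (17 + 2*W²) = 14 + 2*W²)
g(2)*290 - 326 = (14 + 2*2²)*290 - 326 = (14 + 2*4)*290 - 326 = (14 + 8)*290 - 326 = 22*290 - 326 = 6380 - 326 = 6054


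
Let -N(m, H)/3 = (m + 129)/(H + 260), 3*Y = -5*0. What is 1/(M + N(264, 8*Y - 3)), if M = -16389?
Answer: -257/4213152 ≈ -6.0999e-5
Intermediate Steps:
Y = 0 (Y = (-5*0)/3 = (1/3)*0 = 0)
N(m, H) = -3*(129 + m)/(260 + H) (N(m, H) = -3*(m + 129)/(H + 260) = -3*(129 + m)/(260 + H))
1/(M + N(264, 8*Y - 3)) = 1/(-16389 + 3*(-129 - 1*264)/(260 + (8*0 - 3))) = 1/(-16389 + 3*(-129 - 264)/(260 + (0 - 3))) = 1/(-16389 + 3*(-393)/(260 - 3)) = 1/(-16389 + 3*(-393)/257) = 1/(-16389 + 3*(1/257)*(-393)) = 1/(-16389 - 1179/257) = 1/(-4213152/257) = -257/4213152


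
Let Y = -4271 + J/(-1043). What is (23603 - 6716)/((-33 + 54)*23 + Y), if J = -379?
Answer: -451619/101295 ≈ -4.4585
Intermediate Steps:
Y = -4454274/1043 (Y = -4271 - 379/(-1043) = -4271 - 379*(-1/1043) = -4271 + 379/1043 = -4454274/1043 ≈ -4270.6)
(23603 - 6716)/((-33 + 54)*23 + Y) = (23603 - 6716)/((-33 + 54)*23 - 4454274/1043) = 16887/(21*23 - 4454274/1043) = 16887/(483 - 4454274/1043) = 16887/(-3950505/1043) = 16887*(-1043/3950505) = -451619/101295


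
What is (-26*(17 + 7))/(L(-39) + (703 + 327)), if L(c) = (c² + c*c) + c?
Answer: -624/4033 ≈ -0.15472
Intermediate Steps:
L(c) = c + 2*c² (L(c) = (c² + c²) + c = 2*c² + c = c + 2*c²)
(-26*(17 + 7))/(L(-39) + (703 + 327)) = (-26*(17 + 7))/(-39*(1 + 2*(-39)) + (703 + 327)) = (-26*24)/(-39*(1 - 78) + 1030) = -624/(-39*(-77) + 1030) = -624/(3003 + 1030) = -624/4033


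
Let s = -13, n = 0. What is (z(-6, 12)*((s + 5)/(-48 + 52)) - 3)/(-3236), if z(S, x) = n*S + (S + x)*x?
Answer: 147/3236 ≈ 0.045426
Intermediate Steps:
z(S, x) = x*(S + x) (z(S, x) = 0*S + (S + x)*x = 0 + x*(S + x) = x*(S + x))
(z(-6, 12)*((s + 5)/(-48 + 52)) - 3)/(-3236) = ((12*(-6 + 12))*((-13 + 5)/(-48 + 52)) - 3)/(-3236) = ((12*6)*(-8/4) - 3)*(-1/3236) = (72*(-8*¼) - 3)*(-1/3236) = (72*(-2) - 3)*(-1/3236) = (-144 - 3)*(-1/3236) = -147*(-1/3236) = 147/3236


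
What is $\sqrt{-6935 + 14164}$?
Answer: $\sqrt{7229} \approx 85.024$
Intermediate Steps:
$\sqrt{-6935 + 14164} = \sqrt{7229}$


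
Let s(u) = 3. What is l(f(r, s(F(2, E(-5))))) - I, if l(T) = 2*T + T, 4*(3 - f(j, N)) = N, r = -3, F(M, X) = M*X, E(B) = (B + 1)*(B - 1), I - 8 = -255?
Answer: 1015/4 ≈ 253.75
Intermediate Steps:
I = -247 (I = 8 - 255 = -247)
E(B) = (1 + B)*(-1 + B)
f(j, N) = 3 - N/4
l(T) = 3*T
l(f(r, s(F(2, E(-5))))) - I = 3*(3 - 1/4*3) - 1*(-247) = 3*(3 - 3/4) + 247 = 3*(9/4) + 247 = 27/4 + 247 = 1015/4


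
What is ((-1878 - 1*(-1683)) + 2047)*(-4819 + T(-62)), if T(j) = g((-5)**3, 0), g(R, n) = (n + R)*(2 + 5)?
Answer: -10545288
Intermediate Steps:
g(R, n) = 7*R + 7*n (g(R, n) = (R + n)*7 = 7*R + 7*n)
T(j) = -875 (T(j) = 7*(-5)**3 + 7*0 = 7*(-125) + 0 = -875 + 0 = -875)
((-1878 - 1*(-1683)) + 2047)*(-4819 + T(-62)) = ((-1878 - 1*(-1683)) + 2047)*(-4819 - 875) = ((-1878 + 1683) + 2047)*(-5694) = (-195 + 2047)*(-5694) = 1852*(-5694) = -10545288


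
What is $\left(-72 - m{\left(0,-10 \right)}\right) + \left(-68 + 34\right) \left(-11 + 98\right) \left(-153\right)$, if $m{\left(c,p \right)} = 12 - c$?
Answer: $452490$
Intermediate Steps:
$\left(-72 - m{\left(0,-10 \right)}\right) + \left(-68 + 34\right) \left(-11 + 98\right) \left(-153\right) = \left(-72 - \left(12 - 0\right)\right) + \left(-68 + 34\right) \left(-11 + 98\right) \left(-153\right) = \left(-72 - \left(12 + 0\right)\right) + \left(-34\right) 87 \left(-153\right) = \left(-72 - 12\right) - -452574 = \left(-72 - 12\right) + 452574 = -84 + 452574 = 452490$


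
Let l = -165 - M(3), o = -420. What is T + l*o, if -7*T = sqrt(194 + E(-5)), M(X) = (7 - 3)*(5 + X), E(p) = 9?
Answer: 82740 - sqrt(203)/7 ≈ 82738.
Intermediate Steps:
M(X) = 20 + 4*X (M(X) = 4*(5 + X) = 20 + 4*X)
l = -197 (l = -165 - (20 + 4*3) = -165 - (20 + 12) = -165 - 1*32 = -165 - 32 = -197)
T = -sqrt(203)/7 (T = -sqrt(194 + 9)/7 = -sqrt(203)/7 ≈ -2.0354)
T + l*o = -sqrt(203)/7 - 197*(-420) = -sqrt(203)/7 + 82740 = 82740 - sqrt(203)/7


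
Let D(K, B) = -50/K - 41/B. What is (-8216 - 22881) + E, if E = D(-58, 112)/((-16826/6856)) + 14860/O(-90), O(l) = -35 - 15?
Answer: -5990679809/190820 ≈ -31394.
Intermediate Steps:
O(l) = -50
E = -56750269/190820 (E = (-50/(-58) - 41/112)/((-16826/6856)) + 14860/(-50) = (-50*(-1/58) - 41*1/112)/((-16826*1/6856)) + 14860*(-1/50) = (25/29 - 41/112)/(-8413/3428) - 1486/5 = (1611/3248)*(-3428/8413) - 1486/5 = -7713/38164 - 1486/5 = -56750269/190820 ≈ -297.40)
(-8216 - 22881) + E = (-8216 - 22881) - 56750269/190820 = -31097 - 56750269/190820 = -5990679809/190820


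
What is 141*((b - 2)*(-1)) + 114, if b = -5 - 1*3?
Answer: 1524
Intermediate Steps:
b = -8 (b = -5 - 3 = -8)
141*((b - 2)*(-1)) + 114 = 141*((-8 - 2)*(-1)) + 114 = 141*(-10*(-1)) + 114 = 141*10 + 114 = 1410 + 114 = 1524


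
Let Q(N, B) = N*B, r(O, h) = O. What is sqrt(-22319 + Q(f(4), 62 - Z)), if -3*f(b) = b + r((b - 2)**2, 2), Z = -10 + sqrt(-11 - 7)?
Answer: sqrt(-22511 + 8*I*sqrt(2)) ≈ 0.0377 + 150.04*I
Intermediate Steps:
Z = -10 + 3*I*sqrt(2) (Z = -10 + sqrt(-18) = -10 + 3*I*sqrt(2) ≈ -10.0 + 4.2426*I)
f(b) = -b/3 - (-2 + b)**2/3 (f(b) = -(b + (b - 2)**2)/3 = -(b + (-2 + b)**2)/3 = -b/3 - (-2 + b)**2/3)
Q(N, B) = B*N
sqrt(-22319 + Q(f(4), 62 - Z)) = sqrt(-22319 + (62 - (-10 + 3*I*sqrt(2)))*(-1/3*4 - (-2 + 4)**2/3)) = sqrt(-22319 + (62 + (10 - 3*I*sqrt(2)))*(-4/3 - 1/3*2**2)) = sqrt(-22319 + (72 - 3*I*sqrt(2))*(-4/3 - 1/3*4)) = sqrt(-22319 + (72 - 3*I*sqrt(2))*(-4/3 - 4/3)) = sqrt(-22319 + (72 - 3*I*sqrt(2))*(-8/3)) = sqrt(-22319 + (-192 + 8*I*sqrt(2))) = sqrt(-22511 + 8*I*sqrt(2))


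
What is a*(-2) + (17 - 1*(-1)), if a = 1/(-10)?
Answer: 91/5 ≈ 18.200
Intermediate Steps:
a = -⅒ ≈ -0.10000
a*(-2) + (17 - 1*(-1)) = -⅒*(-2) + (17 - 1*(-1)) = ⅕ + (17 + 1) = ⅕ + 18 = 91/5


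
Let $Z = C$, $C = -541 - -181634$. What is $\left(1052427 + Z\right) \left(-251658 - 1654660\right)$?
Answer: $-2351481379360$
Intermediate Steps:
$C = 181093$ ($C = -541 + 181634 = 181093$)
$Z = 181093$
$\left(1052427 + Z\right) \left(-251658 - 1654660\right) = \left(1052427 + 181093\right) \left(-251658 - 1654660\right) = 1233520 \left(-1906318\right) = -2351481379360$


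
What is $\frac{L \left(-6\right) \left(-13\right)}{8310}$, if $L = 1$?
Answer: $\frac{13}{1385} \approx 0.0093863$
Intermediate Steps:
$\frac{L \left(-6\right) \left(-13\right)}{8310} = \frac{1 \left(-6\right) \left(-13\right)}{8310} = \left(-6\right) \left(-13\right) \frac{1}{8310} = 78 \cdot \frac{1}{8310} = \frac{13}{1385}$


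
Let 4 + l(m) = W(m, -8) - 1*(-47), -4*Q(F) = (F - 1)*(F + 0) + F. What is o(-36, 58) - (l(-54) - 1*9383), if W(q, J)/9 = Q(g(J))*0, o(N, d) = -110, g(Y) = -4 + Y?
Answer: 9230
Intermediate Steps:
Q(F) = -F/4 - F*(-1 + F)/4 (Q(F) = -((F - 1)*(F + 0) + F)/4 = -((-1 + F)*F + F)/4 = -(F*(-1 + F) + F)/4 = -(F + F*(-1 + F))/4 = -F/4 - F*(-1 + F)/4)
W(q, J) = 0 (W(q, J) = 9*(-(-4 + J)²/4*0) = 9*0 = 0)
l(m) = 43 (l(m) = -4 + (0 - 1*(-47)) = -4 + (0 + 47) = -4 + 47 = 43)
o(-36, 58) - (l(-54) - 1*9383) = -110 - (43 - 1*9383) = -110 - (43 - 9383) = -110 - 1*(-9340) = -110 + 9340 = 9230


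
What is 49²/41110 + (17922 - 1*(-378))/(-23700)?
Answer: -2318031/3247690 ≈ -0.71375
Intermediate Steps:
49²/41110 + (17922 - 1*(-378))/(-23700) = 2401*(1/41110) + (17922 + 378)*(-1/23700) = 2401/41110 + 18300*(-1/23700) = 2401/41110 - 61/79 = -2318031/3247690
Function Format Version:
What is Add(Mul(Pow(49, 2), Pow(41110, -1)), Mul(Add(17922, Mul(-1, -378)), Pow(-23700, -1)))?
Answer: Rational(-2318031, 3247690) ≈ -0.71375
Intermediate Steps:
Add(Mul(Pow(49, 2), Pow(41110, -1)), Mul(Add(17922, Mul(-1, -378)), Pow(-23700, -1))) = Add(Mul(2401, Rational(1, 41110)), Mul(Add(17922, 378), Rational(-1, 23700))) = Add(Rational(2401, 41110), Mul(18300, Rational(-1, 23700))) = Add(Rational(2401, 41110), Rational(-61, 79)) = Rational(-2318031, 3247690)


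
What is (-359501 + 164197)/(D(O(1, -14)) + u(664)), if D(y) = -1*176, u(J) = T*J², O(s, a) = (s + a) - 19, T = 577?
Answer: -24413/31799602 ≈ -0.00076771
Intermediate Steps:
O(s, a) = -19 + a + s (O(s, a) = (a + s) - 19 = -19 + a + s)
u(J) = 577*J²
D(y) = -176
(-359501 + 164197)/(D(O(1, -14)) + u(664)) = (-359501 + 164197)/(-176 + 577*664²) = -195304/(-176 + 577*440896) = -195304/(-176 + 254396992) = -195304/254396816 = -195304*1/254396816 = -24413/31799602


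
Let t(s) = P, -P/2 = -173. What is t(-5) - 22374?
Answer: -22028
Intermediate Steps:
P = 346 (P = -2*(-173) = 346)
t(s) = 346
t(-5) - 22374 = 346 - 22374 = -22028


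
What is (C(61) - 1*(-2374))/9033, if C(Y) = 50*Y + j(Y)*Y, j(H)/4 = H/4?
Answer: 9145/9033 ≈ 1.0124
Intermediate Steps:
j(H) = H (j(H) = 4*(H/4) = H)
C(Y) = Y**2 + 50*Y (C(Y) = 50*Y + Y*Y = 50*Y + Y**2 = Y**2 + 50*Y)
(C(61) - 1*(-2374))/9033 = (61*(50 + 61) - 1*(-2374))/9033 = (61*111 + 2374)*(1/9033) = (6771 + 2374)*(1/9033) = 9145*(1/9033) = 9145/9033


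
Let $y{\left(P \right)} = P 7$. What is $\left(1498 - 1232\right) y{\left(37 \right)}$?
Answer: $68894$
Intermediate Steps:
$y{\left(P \right)} = 7 P$
$\left(1498 - 1232\right) y{\left(37 \right)} = \left(1498 - 1232\right) 7 \cdot 37 = 266 \cdot 259 = 68894$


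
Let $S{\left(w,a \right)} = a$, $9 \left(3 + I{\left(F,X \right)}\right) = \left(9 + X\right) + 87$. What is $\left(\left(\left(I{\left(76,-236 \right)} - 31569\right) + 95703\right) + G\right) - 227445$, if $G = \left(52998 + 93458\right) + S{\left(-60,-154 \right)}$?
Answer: $- \frac{153248}{9} \approx -17028.0$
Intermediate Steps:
$I{\left(F,X \right)} = \frac{23}{3} + \frac{X}{9}$ ($I{\left(F,X \right)} = -3 + \frac{\left(9 + X\right) + 87}{9} = -3 + \frac{96 + X}{9} = -3 + \left(\frac{32}{3} + \frac{X}{9}\right) = \frac{23}{3} + \frac{X}{9}$)
$G = 146302$ ($G = \left(52998 + 93458\right) - 154 = 146456 - 154 = 146302$)
$\left(\left(\left(I{\left(76,-236 \right)} - 31569\right) + 95703\right) + G\right) - 227445 = \left(\left(\left(\left(\frac{23}{3} + \frac{1}{9} \left(-236\right)\right) - 31569\right) + 95703\right) + 146302\right) - 227445 = \left(\left(\left(\left(\frac{23}{3} - \frac{236}{9}\right) - 31569\right) + 95703\right) + 146302\right) - 227445 = \left(\left(\left(- \frac{167}{9} - 31569\right) + 95703\right) + 146302\right) - 227445 = \left(\left(- \frac{284288}{9} + 95703\right) + 146302\right) - 227445 = \left(\frac{577039}{9} + 146302\right) - 227445 = \frac{1893757}{9} - 227445 = - \frac{153248}{9}$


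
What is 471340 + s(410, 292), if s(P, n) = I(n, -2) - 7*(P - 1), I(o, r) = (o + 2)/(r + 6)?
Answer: 937101/2 ≈ 4.6855e+5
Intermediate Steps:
I(o, r) = (2 + o)/(6 + r)
s(P, n) = 15/2 - 7*P + n/4 (s(P, n) = (2 + n)/(6 - 2) - 7*(P - 1) = (2 + n)/4 - 7*(-1 + P) = (2 + n)/4 + (7 - 7*P) = (½ + n/4) + (7 - 7*P) = 15/2 - 7*P + n/4)
471340 + s(410, 292) = 471340 + (15/2 - 7*410 + (¼)*292) = 471340 + (15/2 - 2870 + 73) = 471340 - 5579/2 = 937101/2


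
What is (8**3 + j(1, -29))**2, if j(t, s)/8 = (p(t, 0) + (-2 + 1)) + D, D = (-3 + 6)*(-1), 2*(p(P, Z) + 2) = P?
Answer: 219024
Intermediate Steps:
p(P, Z) = -2 + P/2
D = -3 (D = 3*(-1) = -3)
j(t, s) = -48 + 4*t (j(t, s) = 8*(((-2 + t/2) + (-2 + 1)) - 3) = 8*(((-2 + t/2) - 1) - 3) = 8*((-3 + t/2) - 3) = 8*(-6 + t/2) = -48 + 4*t)
(8**3 + j(1, -29))**2 = (8**3 + (-48 + 4*1))**2 = (512 + (-48 + 4))**2 = (512 - 44)**2 = 468**2 = 219024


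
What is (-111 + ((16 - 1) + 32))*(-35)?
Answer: 2240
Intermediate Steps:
(-111 + ((16 - 1) + 32))*(-35) = (-111 + (15 + 32))*(-35) = (-111 + 47)*(-35) = -64*(-35) = 2240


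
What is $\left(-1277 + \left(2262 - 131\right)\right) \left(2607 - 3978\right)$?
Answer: $-1170834$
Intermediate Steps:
$\left(-1277 + \left(2262 - 131\right)\right) \left(2607 - 3978\right) = \left(-1277 + \left(2262 - 131\right)\right) \left(-1371\right) = \left(-1277 + 2131\right) \left(-1371\right) = 854 \left(-1371\right) = -1170834$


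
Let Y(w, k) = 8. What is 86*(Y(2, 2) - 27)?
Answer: -1634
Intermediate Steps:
86*(Y(2, 2) - 27) = 86*(8 - 27) = 86*(-19) = -1634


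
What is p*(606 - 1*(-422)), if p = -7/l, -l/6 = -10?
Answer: -1799/15 ≈ -119.93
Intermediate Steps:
l = 60 (l = -6*(-10) = 60)
p = -7/60 ≈ -0.11667
p*(606 - 1*(-422)) = -7*(606 - 1*(-422))/60 = -7*(606 + 422)/60 = -7/60*1028 = -1799/15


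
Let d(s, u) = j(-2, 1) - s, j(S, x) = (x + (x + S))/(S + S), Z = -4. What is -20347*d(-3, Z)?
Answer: -61041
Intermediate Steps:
j(S, x) = (S + 2*x)/(2*S) (j(S, x) = (x + (S + x))/((2*S)) = (S + 2*x)*(1/(2*S)) = (S + 2*x)/(2*S))
d(s, u) = -s (d(s, u) = (1 + (½)*(-2))/(-2) - s = -(1 - 1)/2 - s = -½*0 - s = 0 - s = -s)
-20347*d(-3, Z) = -(-20347)*(-3) = -20347*3 = -61041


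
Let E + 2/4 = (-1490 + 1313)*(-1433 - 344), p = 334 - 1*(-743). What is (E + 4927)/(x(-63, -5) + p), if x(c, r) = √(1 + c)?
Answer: 98301021/331426 - 91273*I*√62/331426 ≈ 296.6 - 2.1685*I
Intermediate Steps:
p = 1077 (p = 334 + 743 = 1077)
E = 629057/2 (E = -½ + (-1490 + 1313)*(-1433 - 344) = -½ - 177*(-1777) = -½ + 314529 = 629057/2 ≈ 3.1453e+5)
(E + 4927)/(x(-63, -5) + p) = (629057/2 + 4927)/(√(1 - 63) + 1077) = 638911/(2*(√(-62) + 1077)) = 638911/(2*(I*√62 + 1077)) = 638911/(2*(1077 + I*√62))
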